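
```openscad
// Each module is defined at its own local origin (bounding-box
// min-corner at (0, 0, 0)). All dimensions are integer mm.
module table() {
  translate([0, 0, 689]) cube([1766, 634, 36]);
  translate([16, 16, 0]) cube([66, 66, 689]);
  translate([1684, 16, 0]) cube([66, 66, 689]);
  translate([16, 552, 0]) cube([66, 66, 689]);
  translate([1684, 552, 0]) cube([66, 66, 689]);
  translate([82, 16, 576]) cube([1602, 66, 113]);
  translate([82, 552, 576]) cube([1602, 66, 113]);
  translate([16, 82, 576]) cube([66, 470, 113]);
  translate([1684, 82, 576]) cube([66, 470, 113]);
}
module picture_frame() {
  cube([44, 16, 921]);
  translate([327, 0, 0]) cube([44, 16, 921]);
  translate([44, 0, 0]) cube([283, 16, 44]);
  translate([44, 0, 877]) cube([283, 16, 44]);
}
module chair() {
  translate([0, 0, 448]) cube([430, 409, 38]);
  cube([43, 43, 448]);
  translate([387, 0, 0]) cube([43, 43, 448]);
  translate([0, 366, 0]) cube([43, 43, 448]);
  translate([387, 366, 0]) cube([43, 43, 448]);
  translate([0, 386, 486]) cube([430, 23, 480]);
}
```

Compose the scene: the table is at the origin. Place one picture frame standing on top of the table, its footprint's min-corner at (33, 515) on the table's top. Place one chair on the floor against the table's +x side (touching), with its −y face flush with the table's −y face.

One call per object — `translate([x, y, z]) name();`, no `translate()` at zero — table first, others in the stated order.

table();
translate([33, 515, 725]) picture_frame();
translate([1766, 0, 0]) chair();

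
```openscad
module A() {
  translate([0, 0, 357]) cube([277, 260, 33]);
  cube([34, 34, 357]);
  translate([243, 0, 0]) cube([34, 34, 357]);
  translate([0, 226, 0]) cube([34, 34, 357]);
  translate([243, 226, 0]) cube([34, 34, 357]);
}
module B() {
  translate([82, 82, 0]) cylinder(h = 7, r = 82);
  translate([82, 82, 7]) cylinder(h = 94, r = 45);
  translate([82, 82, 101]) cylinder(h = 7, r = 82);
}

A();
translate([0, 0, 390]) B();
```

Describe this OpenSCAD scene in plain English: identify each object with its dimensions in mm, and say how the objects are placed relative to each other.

A is a four-legged stool. The seat is a 277×260×33 mm slab whose top surface is at z = 390 mm; four square legs, each 34×34 mm in cross-section, run from the floor (z = 0) to the underside of the seat, each flush with a corner of the seat.

B is a spool: two coaxial disc flanges of radius 82 mm and thickness 7 mm, joined by a core cylinder of radius 45 mm and height 94 mm. The lower flange rests on z = 0 and the three cylinders share a vertical axis.

The spool is on top of the stool.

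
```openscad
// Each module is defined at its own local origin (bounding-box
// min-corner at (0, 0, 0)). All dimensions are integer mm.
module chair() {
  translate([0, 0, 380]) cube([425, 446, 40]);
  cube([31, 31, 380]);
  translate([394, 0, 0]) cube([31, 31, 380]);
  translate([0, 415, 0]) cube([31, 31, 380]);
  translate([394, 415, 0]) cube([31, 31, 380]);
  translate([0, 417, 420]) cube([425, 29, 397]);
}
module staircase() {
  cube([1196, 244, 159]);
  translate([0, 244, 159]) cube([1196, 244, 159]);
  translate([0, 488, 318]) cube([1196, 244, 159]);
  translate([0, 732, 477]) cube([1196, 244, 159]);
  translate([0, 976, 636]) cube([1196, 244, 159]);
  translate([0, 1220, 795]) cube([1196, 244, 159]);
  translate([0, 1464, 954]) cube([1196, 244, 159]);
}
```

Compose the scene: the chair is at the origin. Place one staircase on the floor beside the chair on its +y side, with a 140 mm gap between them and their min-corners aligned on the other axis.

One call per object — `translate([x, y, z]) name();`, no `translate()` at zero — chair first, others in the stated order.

chair();
translate([0, 586, 0]) staircase();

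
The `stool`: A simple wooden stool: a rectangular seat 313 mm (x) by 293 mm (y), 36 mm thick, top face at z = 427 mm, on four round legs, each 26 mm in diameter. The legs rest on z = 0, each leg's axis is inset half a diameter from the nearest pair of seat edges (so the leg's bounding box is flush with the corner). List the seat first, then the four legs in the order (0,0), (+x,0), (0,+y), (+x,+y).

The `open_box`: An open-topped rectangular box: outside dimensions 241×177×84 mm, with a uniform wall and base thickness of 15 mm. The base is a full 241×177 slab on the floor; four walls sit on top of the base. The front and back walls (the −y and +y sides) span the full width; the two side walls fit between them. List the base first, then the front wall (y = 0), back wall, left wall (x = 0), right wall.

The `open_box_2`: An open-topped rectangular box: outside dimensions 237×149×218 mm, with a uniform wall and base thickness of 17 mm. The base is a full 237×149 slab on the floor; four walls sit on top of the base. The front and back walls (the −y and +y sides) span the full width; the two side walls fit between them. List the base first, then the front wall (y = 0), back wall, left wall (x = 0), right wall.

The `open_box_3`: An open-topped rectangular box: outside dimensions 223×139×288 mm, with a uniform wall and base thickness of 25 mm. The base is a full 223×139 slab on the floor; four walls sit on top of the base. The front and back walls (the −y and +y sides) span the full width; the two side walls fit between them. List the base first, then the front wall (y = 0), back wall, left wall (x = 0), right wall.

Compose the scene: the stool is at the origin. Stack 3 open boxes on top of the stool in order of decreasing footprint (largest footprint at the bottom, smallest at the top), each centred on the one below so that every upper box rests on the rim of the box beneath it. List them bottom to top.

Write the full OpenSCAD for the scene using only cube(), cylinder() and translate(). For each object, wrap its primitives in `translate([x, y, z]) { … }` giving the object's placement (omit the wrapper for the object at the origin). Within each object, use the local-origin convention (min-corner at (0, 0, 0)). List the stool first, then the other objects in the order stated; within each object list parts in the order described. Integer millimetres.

translate([0, 0, 391]) cube([313, 293, 36]);
translate([13, 13, 0]) cylinder(h = 391, r = 13);
translate([300, 13, 0]) cylinder(h = 391, r = 13);
translate([13, 280, 0]) cylinder(h = 391, r = 13);
translate([300, 280, 0]) cylinder(h = 391, r = 13);
translate([36, 58, 427]) {
  cube([241, 177, 15]);
  translate([0, 0, 15]) cube([241, 15, 69]);
  translate([0, 162, 15]) cube([241, 15, 69]);
  translate([0, 15, 15]) cube([15, 147, 69]);
  translate([226, 15, 15]) cube([15, 147, 69]);
}
translate([38, 72, 511]) {
  cube([237, 149, 17]);
  translate([0, 0, 17]) cube([237, 17, 201]);
  translate([0, 132, 17]) cube([237, 17, 201]);
  translate([0, 17, 17]) cube([17, 115, 201]);
  translate([220, 17, 17]) cube([17, 115, 201]);
}
translate([45, 77, 729]) {
  cube([223, 139, 25]);
  translate([0, 0, 25]) cube([223, 25, 263]);
  translate([0, 114, 25]) cube([223, 25, 263]);
  translate([0, 25, 25]) cube([25, 89, 263]);
  translate([198, 25, 25]) cube([25, 89, 263]);
}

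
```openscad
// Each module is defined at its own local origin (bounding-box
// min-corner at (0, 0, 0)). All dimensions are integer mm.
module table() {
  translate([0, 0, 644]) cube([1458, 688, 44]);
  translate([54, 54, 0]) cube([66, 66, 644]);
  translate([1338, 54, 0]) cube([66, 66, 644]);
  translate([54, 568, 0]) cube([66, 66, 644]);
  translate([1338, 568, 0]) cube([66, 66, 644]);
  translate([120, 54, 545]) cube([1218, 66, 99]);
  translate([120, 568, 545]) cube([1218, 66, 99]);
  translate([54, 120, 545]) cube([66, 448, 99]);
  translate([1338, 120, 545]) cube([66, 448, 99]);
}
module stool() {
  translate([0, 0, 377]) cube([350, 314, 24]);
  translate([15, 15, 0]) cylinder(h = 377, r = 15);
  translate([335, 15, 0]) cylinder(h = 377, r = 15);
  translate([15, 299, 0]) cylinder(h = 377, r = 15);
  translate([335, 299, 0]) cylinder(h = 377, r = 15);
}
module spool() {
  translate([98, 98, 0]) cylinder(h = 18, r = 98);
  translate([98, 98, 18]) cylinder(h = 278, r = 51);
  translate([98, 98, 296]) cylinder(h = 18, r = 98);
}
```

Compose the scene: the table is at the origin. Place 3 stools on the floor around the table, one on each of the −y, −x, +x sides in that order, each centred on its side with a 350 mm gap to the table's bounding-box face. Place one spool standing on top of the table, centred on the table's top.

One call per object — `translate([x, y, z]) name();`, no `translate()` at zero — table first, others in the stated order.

table();
translate([554, -664, 0]) stool();
translate([-700, 187, 0]) stool();
translate([1808, 187, 0]) stool();
translate([631, 246, 688]) spool();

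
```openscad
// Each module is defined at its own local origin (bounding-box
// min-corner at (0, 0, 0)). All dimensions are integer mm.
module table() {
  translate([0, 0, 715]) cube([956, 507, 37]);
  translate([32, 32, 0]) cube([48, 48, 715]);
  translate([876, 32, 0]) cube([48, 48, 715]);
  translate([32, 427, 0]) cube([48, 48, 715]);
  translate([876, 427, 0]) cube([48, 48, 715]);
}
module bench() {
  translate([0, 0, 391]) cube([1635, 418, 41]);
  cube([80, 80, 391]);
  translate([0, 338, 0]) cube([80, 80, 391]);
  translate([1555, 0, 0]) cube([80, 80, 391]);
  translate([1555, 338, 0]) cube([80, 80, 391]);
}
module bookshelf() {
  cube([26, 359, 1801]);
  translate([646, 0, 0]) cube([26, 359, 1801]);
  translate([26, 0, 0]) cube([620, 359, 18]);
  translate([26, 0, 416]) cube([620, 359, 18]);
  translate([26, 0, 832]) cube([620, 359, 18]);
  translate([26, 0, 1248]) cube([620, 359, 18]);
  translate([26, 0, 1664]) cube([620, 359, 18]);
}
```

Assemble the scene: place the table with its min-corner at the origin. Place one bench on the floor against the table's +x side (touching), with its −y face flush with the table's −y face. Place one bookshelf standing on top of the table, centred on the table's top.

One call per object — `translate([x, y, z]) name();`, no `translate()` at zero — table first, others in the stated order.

table();
translate([956, 0, 0]) bench();
translate([142, 74, 752]) bookshelf();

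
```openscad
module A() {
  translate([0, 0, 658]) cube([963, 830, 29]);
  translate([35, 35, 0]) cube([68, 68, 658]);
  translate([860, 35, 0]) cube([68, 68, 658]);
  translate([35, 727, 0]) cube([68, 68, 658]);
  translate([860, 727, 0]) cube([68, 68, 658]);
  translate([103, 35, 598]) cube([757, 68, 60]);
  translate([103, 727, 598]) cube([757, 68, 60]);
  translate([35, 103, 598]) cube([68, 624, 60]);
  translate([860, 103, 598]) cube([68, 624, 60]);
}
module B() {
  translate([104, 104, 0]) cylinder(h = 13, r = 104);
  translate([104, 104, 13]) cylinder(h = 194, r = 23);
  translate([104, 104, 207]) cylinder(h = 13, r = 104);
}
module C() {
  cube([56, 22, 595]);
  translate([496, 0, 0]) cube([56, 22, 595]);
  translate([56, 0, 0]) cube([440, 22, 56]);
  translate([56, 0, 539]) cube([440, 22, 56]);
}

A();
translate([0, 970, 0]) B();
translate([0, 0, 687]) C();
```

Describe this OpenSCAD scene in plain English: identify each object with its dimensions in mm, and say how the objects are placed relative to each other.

A is a rectangular dining table. The top is 963×830×29 mm with its upper surface at z = 687 mm. It stands on four 68×68 mm square legs, each inset 35 mm from the nearest pair of top edges, running from the floor to the underside of the top. Four apron rails, 68 mm thick and 60 mm tall, run between adjacent legs with their top edges flush with the underside of the top and their outer faces flush with the legs' outer faces.

B is a spool: two coaxial disc flanges of radius 104 mm and thickness 13 mm, joined by a core cylinder of radius 23 mm and height 194 mm. The lower flange rests on z = 0 and the three cylinders share a vertical axis.

C is a rectangular picture frame lying in the x–z plane (depth along y). The opening is 440 mm wide (x) by 483 mm tall (z), surrounded by a border 56 mm wide on all four sides. The frame is 22 mm deep and is made of two full-height vertical stiles with two horizontal rails fitted between them.

The spool is on the floor beside the table on its +y side. The picture frame is on top of the table.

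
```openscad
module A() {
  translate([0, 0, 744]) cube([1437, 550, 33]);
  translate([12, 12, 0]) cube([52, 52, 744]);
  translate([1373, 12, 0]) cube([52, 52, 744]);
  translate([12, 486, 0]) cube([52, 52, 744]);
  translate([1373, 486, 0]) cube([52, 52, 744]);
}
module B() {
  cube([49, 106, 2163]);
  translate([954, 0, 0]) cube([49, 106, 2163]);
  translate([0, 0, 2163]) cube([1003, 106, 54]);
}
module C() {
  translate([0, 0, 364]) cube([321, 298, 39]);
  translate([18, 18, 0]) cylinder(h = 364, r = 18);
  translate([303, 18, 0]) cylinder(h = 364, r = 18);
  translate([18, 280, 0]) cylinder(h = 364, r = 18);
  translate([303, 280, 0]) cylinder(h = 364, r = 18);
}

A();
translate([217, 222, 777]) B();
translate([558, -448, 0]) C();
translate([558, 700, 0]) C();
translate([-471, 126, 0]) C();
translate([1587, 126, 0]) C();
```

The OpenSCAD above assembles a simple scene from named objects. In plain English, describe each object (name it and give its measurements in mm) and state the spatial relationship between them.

A is a table: top 1437 mm (x) × 550 mm (y), 33 mm thick, upper face at z = 777 mm, on four 52×52 mm square legs, each inset 12 mm from the nearest pair of top edges, running from z = 0 to the bottom of the top.

B is a rectangular door frame: two vertical jambs of 49×106 mm section, 2163 mm tall, with a clear opening 905 mm wide between their inner faces. A header 54 mm tall and 106 mm deep lies on top of the jambs and spans the full outside width.

C is a four-legged stool. The seat is a 321×298×39 mm slab whose top surface is at z = 403 mm; four round legs, each 36 mm in diameter, run from the floor (z = 0) to the underside of the seat, each leg's axis is inset half a diameter from the nearest pair of seat edges (so the leg's bounding box is flush with the corner).

The door frame is on top of the table, centred. Four stools sit around the table at the −y, +y, −x, +x sides.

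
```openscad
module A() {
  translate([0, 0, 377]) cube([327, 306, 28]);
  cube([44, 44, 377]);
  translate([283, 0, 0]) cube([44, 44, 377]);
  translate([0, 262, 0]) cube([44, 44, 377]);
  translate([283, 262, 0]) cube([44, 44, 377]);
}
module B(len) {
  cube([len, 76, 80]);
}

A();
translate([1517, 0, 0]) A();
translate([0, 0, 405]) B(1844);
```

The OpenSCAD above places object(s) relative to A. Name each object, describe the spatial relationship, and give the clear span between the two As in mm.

A is a stool. B is a beam. A beam spans the tops of two stools. The clear span between the two stools is 1190 mm.

Second stool starts at x = 1517; first ends at x = 327; clear span = 1517 − 327 = 1190 mm.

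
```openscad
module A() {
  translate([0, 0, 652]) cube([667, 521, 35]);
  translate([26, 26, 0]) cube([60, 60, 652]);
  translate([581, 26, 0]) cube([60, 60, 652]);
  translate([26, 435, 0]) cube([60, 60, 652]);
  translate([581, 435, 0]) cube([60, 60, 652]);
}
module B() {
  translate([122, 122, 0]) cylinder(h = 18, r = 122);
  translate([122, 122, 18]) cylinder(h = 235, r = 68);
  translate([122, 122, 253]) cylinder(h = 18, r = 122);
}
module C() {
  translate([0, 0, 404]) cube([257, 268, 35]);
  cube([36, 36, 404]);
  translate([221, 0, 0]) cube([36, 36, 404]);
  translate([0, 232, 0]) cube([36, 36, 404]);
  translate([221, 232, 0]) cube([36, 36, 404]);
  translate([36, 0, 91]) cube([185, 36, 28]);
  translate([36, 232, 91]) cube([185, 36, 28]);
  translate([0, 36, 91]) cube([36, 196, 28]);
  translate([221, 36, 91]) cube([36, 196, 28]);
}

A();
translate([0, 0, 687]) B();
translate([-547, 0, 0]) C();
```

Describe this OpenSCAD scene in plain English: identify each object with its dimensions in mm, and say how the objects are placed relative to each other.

A is a table with a 667×521 mm rectangular top, 35 mm thick, top surface at z = 687 mm, supported by four 60×60 mm square legs, each inset 26 mm from the nearest pair of top edges, running from the floor.

B is a spool: two coaxial disc flanges of radius 122 mm and thickness 18 mm, joined by a core cylinder of radius 68 mm and height 235 mm. The lower flange rests on z = 0 and the three cylinders share a vertical axis.

C is a four-legged stool. The seat is a 257×268×35 mm slab whose top surface is at z = 439 mm; four square legs, each 36×36 mm in cross-section, run from the floor (z = 0) to the underside of the seat, each flush with a corner of the seat. Four stretchers, 36 mm wide and 28 mm tall, connect adjacent legs with their undersides at z = 91 mm, each running between the inner faces of the legs it joins and aligned with the legs' outer faces on the other axis.

The spool is on top of the table. The stool is on the floor beside the table on its −x side.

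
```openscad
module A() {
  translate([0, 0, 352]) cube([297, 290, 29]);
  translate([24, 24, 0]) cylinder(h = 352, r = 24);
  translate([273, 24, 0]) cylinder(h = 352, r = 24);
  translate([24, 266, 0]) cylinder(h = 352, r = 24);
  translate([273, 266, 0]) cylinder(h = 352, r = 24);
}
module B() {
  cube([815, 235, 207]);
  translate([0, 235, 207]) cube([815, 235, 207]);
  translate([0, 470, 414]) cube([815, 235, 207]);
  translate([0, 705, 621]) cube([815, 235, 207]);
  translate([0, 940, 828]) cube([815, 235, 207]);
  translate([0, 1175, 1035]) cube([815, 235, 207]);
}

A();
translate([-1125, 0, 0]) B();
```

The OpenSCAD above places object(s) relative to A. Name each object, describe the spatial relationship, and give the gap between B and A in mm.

A is a stool. B is a staircase. The staircase is on the floor beside the stool on its −x side. The gap between the staircase and the stool is 310 mm.

The staircase's nearest face is 310 mm from the stool's −x face.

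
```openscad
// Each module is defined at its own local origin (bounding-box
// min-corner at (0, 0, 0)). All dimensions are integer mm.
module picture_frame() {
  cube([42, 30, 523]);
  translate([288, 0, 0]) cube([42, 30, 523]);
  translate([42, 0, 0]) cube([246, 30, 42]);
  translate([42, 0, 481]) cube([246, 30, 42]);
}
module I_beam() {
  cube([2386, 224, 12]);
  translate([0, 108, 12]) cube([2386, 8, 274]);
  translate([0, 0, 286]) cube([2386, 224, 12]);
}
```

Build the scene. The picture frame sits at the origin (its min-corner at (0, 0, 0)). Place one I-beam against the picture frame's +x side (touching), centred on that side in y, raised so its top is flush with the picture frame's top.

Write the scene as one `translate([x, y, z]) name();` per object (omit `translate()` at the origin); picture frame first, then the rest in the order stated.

picture_frame();
translate([330, -97, 225]) I_beam();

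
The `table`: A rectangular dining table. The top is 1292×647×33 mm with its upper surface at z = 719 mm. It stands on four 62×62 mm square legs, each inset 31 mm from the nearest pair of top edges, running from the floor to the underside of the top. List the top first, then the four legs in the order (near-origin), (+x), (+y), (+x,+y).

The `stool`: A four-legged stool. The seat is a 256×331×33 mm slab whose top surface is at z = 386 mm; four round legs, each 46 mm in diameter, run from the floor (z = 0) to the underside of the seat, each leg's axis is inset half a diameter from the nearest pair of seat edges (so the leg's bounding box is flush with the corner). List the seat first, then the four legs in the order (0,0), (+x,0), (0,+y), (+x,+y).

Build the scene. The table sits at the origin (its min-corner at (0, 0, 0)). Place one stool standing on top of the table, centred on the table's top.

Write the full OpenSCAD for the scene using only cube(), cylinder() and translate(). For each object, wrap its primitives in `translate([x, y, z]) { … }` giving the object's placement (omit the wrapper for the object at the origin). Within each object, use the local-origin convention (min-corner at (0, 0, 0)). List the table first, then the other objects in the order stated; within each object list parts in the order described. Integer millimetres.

translate([0, 0, 686]) cube([1292, 647, 33]);
translate([31, 31, 0]) cube([62, 62, 686]);
translate([1199, 31, 0]) cube([62, 62, 686]);
translate([31, 554, 0]) cube([62, 62, 686]);
translate([1199, 554, 0]) cube([62, 62, 686]);
translate([518, 158, 719]) {
  translate([0, 0, 353]) cube([256, 331, 33]);
  translate([23, 23, 0]) cylinder(h = 353, r = 23);
  translate([233, 23, 0]) cylinder(h = 353, r = 23);
  translate([23, 308, 0]) cylinder(h = 353, r = 23);
  translate([233, 308, 0]) cylinder(h = 353, r = 23);
}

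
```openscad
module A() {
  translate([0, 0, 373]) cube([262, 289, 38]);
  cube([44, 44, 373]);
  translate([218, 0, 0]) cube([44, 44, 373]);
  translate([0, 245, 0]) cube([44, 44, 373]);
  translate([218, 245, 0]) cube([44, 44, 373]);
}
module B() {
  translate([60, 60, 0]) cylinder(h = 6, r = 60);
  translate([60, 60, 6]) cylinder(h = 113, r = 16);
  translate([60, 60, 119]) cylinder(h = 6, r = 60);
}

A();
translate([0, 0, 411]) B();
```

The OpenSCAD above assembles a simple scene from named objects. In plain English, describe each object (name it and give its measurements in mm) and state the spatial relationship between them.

A is a simple wooden stool: a rectangular seat 262 mm (x) by 289 mm (y), 38 mm thick, top face at z = 411 mm, on four square legs, each 44×44 mm in cross-section. The legs rest on z = 0, each flush with a corner of the seat.

B is a spool: two coaxial disc flanges of radius 60 mm and thickness 6 mm, joined by a core cylinder of radius 16 mm and height 113 mm. The lower flange rests on z = 0 and the three cylinders share a vertical axis.

The spool is on top of the stool.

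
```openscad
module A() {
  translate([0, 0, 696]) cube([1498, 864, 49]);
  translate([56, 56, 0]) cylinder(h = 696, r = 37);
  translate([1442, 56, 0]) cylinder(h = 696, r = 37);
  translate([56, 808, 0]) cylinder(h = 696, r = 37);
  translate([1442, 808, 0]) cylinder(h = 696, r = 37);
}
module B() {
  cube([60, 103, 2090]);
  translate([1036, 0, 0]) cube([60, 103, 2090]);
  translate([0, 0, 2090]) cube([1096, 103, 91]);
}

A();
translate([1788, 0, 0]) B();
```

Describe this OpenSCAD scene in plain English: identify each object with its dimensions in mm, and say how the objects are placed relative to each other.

A is a table: top 1498 mm (x) × 864 mm (y), 49 mm thick, upper face at z = 745 mm, on four round legs of 74 mm diameter, each leg's bounding box inset 19 mm from the nearest pair of top edges, running from z = 0 to the bottom of the top.

B is a door frame. The clear opening is 976 mm wide and 2090 mm high. Two 60 mm wide jambs, 103 mm deep, stand either side of the opening from the floor to the top of the opening. A 91 mm thick head sits across the top of both jambs, spanning the full outside width of the frame.

The door frame is on the floor beside the table on its +x side.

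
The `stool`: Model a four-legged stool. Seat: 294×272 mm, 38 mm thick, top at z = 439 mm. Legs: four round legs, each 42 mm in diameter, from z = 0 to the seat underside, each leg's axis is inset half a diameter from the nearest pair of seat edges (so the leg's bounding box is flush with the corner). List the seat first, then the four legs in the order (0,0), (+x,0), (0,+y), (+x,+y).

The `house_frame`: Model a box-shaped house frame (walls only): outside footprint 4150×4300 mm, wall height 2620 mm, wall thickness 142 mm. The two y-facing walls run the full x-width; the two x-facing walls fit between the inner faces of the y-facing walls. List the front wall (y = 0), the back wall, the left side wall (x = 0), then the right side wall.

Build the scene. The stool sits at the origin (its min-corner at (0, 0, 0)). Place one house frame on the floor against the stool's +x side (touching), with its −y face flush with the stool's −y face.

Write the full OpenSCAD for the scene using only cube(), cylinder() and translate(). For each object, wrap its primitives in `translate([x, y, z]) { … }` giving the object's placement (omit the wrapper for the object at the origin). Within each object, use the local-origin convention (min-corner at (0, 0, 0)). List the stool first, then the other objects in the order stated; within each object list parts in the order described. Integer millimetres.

translate([0, 0, 401]) cube([294, 272, 38]);
translate([21, 21, 0]) cylinder(h = 401, r = 21);
translate([273, 21, 0]) cylinder(h = 401, r = 21);
translate([21, 251, 0]) cylinder(h = 401, r = 21);
translate([273, 251, 0]) cylinder(h = 401, r = 21);
translate([294, 0, 0]) {
  cube([4150, 142, 2620]);
  translate([0, 4158, 0]) cube([4150, 142, 2620]);
  translate([0, 142, 0]) cube([142, 4016, 2620]);
  translate([4008, 142, 0]) cube([142, 4016, 2620]);
}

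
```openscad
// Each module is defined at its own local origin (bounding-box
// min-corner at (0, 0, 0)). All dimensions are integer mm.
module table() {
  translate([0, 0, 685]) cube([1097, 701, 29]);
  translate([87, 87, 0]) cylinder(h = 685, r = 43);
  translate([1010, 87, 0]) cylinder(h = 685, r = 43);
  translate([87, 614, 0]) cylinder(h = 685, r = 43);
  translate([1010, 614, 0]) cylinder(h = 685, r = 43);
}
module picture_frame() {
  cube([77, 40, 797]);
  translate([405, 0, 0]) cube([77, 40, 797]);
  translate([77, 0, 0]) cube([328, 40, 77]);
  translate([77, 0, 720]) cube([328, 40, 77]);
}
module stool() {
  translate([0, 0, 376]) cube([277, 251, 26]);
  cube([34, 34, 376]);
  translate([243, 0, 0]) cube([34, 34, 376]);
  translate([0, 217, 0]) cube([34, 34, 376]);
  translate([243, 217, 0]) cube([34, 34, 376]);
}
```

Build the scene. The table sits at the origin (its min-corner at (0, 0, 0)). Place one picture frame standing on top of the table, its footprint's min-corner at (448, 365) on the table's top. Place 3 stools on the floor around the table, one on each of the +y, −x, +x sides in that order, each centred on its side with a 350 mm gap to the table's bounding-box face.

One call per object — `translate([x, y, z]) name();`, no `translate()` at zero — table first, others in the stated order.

table();
translate([448, 365, 714]) picture_frame();
translate([410, 1051, 0]) stool();
translate([-627, 225, 0]) stool();
translate([1447, 225, 0]) stool();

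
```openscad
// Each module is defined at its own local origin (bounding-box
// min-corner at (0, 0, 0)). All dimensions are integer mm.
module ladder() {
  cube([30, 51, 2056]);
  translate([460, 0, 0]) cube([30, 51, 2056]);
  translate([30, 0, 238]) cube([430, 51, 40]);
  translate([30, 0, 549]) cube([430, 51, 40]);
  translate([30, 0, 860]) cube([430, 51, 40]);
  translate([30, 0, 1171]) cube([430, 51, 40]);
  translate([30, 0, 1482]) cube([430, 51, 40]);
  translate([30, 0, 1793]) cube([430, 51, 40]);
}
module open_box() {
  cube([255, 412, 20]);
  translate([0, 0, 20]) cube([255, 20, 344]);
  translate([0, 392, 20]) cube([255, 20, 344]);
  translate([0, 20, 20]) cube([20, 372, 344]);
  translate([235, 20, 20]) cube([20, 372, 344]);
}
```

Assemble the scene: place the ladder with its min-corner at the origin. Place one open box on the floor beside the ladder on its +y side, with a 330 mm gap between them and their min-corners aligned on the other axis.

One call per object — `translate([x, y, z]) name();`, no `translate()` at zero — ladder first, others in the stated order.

ladder();
translate([0, 381, 0]) open_box();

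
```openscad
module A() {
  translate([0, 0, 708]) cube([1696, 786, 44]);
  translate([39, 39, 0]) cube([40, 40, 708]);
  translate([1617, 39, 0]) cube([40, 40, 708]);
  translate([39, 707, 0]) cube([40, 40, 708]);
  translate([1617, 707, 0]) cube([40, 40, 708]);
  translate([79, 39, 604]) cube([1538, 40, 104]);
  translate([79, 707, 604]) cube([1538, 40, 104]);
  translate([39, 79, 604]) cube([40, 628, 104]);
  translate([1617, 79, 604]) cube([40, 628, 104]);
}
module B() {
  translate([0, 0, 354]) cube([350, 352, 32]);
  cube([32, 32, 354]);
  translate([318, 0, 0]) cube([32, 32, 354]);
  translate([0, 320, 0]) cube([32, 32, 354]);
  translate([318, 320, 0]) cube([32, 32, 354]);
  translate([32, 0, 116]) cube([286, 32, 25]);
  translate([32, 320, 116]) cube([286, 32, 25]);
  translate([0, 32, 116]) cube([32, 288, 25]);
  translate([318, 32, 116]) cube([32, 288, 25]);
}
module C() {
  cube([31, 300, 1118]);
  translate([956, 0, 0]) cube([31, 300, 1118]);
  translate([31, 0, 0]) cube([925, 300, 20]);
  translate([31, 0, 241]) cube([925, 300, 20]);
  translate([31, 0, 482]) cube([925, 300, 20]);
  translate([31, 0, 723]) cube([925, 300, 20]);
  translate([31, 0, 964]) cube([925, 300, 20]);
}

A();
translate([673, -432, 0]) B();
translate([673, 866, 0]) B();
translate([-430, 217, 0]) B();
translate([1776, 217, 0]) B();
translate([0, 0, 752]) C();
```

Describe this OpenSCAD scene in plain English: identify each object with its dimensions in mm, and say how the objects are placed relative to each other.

A is a table: top 1696 mm (x) × 786 mm (y), 44 mm thick, upper face at z = 752 mm, on four 40×40 mm square legs, each inset 39 mm from the nearest pair of top edges, running from z = 0 to the bottom of the top. Four apron rails, 40 mm thick and 104 mm tall, run between adjacent legs with their top edges flush with the underside of the top and their outer faces flush with the legs' outer faces.

B is a four-legged stool. The seat is a 350×352×32 mm slab whose top surface is at z = 386 mm; four square legs, each 32×32 mm in cross-section, run from the floor (z = 0) to the underside of the seat, each flush with a corner of the seat. Four stretchers, 32 mm wide and 25 mm tall, connect adjacent legs with their undersides at z = 116 mm, each running between the inner faces of the legs it joins and aligned with the legs' outer faces on the other axis.

C is an open bookshelf. Two side panels, each 31 mm thick, 300 mm deep and 1118 mm tall, stand 987 mm apart (outside-to-outside). Between them sit 5 shelves, each 20 mm thick and 300 mm deep, spanning the full gap between the sides. The bottom shelf rests on the floor (its underside at z = 0) and the clear gap between one shelf's top and the next shelf's underside is 221 mm.

Four stools sit around the table at the −y, +y, −x, +x sides. The bookshelf is on top of the table.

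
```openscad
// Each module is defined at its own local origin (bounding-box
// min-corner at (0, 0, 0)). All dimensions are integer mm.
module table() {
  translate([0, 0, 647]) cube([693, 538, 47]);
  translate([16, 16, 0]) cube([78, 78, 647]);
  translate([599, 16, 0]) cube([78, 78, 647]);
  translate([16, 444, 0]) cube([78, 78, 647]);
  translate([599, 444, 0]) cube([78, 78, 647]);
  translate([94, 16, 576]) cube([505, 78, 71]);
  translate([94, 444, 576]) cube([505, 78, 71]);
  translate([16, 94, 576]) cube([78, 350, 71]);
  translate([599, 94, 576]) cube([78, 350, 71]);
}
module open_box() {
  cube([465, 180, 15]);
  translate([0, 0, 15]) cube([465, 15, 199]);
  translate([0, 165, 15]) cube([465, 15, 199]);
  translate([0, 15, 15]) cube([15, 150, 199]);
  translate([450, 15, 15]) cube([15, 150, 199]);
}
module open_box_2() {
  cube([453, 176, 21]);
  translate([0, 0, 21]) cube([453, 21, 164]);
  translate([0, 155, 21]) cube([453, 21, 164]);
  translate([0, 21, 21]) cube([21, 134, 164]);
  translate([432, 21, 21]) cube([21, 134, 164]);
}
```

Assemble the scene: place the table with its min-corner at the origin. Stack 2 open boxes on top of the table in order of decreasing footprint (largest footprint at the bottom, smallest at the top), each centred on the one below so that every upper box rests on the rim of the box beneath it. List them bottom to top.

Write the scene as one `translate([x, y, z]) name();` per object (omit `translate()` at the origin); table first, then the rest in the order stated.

table();
translate([114, 179, 694]) open_box();
translate([120, 181, 908]) open_box_2();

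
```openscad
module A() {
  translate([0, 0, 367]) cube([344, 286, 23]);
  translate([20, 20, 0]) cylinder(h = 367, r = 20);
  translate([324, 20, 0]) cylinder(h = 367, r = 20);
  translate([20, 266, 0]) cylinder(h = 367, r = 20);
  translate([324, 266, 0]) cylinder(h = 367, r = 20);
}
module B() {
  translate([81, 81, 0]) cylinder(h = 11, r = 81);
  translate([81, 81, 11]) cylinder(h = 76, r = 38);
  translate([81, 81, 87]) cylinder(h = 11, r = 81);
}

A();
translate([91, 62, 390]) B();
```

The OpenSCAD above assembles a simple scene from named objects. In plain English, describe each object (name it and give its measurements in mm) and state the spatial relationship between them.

A is a four-legged stool. The seat is 344×286 mm, 23 mm thick, top at z = 390 mm. It stands on four round legs, each 40 mm in diameter, from z = 0 to the seat underside, each leg's axis is inset half a diameter from the nearest pair of seat edges (so the leg's bounding box is flush with the corner).

B is a spool: two coaxial disc flanges of radius 81 mm and thickness 11 mm, joined by a core cylinder of radius 38 mm and height 76 mm. The lower flange rests on z = 0 and the three cylinders share a vertical axis.

The spool is on top of the stool, centred.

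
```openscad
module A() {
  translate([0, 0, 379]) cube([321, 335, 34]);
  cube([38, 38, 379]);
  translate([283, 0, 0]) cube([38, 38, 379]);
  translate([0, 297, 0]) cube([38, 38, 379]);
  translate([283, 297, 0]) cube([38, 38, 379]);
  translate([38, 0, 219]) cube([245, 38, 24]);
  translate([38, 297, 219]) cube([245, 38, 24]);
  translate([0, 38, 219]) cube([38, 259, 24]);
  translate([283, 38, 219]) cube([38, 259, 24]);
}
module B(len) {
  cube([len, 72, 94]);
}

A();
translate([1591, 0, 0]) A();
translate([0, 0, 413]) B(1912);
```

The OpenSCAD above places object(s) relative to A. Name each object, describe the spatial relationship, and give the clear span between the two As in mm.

A is a stool. B is a beam. A beam spans the tops of two stools. The clear span between the two stools is 1270 mm.

Second stool starts at x = 1591; first ends at x = 321; clear span = 1591 − 321 = 1270 mm.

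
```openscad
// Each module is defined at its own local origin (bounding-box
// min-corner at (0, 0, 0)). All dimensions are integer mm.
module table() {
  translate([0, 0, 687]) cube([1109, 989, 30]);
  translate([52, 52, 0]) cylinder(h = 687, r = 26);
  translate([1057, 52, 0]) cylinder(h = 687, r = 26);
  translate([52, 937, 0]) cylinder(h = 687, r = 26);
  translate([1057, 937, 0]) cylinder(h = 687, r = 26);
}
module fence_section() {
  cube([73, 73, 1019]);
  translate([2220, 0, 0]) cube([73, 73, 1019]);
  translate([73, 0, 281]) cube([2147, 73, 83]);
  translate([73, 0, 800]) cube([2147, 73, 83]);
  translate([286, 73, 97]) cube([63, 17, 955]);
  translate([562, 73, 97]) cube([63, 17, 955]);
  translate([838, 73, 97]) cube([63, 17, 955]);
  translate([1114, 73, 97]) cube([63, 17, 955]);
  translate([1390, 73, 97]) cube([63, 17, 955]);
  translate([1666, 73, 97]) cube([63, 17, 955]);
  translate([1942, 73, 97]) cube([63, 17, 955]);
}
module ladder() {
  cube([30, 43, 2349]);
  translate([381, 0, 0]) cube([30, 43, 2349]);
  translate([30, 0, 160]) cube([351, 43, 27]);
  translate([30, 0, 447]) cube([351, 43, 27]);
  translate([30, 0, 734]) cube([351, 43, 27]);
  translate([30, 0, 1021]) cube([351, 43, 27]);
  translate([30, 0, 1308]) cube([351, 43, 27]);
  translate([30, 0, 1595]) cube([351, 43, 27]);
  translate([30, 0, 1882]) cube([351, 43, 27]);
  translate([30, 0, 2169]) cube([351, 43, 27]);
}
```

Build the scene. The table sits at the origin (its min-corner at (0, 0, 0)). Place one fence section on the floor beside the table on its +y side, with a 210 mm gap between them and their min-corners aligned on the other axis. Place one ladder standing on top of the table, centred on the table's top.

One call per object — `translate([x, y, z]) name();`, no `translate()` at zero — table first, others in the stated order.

table();
translate([0, 1199, 0]) fence_section();
translate([349, 473, 717]) ladder();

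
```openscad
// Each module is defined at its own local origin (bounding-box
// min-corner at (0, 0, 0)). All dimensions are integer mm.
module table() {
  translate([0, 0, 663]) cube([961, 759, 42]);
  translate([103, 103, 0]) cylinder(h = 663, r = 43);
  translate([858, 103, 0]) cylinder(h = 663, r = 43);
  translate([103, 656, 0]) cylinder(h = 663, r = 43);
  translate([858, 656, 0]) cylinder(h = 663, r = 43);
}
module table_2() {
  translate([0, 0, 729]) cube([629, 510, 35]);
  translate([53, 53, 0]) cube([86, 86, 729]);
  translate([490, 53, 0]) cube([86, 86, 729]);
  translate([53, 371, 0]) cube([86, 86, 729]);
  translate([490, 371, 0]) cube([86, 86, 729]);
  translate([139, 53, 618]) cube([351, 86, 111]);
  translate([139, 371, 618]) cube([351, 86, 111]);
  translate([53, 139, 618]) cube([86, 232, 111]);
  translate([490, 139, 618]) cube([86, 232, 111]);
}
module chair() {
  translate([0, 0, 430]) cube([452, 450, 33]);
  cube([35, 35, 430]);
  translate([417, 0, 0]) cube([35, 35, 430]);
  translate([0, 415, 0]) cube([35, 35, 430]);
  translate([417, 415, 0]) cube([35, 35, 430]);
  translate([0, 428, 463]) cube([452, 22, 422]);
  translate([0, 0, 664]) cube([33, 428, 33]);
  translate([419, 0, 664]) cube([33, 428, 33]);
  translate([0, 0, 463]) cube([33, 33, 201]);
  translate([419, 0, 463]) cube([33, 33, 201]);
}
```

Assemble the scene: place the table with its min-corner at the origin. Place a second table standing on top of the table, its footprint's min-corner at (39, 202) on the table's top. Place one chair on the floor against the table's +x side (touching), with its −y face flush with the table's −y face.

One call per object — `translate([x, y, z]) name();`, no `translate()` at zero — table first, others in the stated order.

table();
translate([39, 202, 705]) table_2();
translate([961, 0, 0]) chair();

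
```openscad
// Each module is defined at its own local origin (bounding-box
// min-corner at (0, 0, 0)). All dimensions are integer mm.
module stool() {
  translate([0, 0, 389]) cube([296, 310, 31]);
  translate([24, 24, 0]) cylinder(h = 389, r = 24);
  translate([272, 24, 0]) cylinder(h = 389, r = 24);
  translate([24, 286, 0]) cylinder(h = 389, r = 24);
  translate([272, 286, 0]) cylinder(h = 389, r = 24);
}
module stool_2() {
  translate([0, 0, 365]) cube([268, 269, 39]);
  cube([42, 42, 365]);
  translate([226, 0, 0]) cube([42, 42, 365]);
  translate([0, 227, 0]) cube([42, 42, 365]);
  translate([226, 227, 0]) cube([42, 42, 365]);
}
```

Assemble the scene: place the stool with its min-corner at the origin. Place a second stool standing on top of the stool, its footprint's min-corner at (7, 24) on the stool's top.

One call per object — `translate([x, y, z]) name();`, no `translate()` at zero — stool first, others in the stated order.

stool();
translate([7, 24, 420]) stool_2();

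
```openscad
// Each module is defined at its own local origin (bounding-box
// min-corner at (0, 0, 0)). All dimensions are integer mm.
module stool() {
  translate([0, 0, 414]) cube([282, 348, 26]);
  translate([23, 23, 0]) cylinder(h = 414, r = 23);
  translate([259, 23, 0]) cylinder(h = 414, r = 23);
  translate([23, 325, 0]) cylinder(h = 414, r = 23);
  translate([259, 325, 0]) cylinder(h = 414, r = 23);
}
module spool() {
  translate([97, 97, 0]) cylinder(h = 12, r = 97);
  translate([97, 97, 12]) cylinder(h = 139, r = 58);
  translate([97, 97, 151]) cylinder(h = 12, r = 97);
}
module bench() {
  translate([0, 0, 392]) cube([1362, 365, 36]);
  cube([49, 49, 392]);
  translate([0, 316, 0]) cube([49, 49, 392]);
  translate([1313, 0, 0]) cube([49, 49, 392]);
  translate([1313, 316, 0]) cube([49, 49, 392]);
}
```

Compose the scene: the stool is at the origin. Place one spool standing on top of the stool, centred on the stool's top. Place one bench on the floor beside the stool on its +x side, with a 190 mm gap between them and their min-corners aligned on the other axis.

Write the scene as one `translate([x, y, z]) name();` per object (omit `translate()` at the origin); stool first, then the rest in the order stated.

stool();
translate([44, 77, 440]) spool();
translate([472, 0, 0]) bench();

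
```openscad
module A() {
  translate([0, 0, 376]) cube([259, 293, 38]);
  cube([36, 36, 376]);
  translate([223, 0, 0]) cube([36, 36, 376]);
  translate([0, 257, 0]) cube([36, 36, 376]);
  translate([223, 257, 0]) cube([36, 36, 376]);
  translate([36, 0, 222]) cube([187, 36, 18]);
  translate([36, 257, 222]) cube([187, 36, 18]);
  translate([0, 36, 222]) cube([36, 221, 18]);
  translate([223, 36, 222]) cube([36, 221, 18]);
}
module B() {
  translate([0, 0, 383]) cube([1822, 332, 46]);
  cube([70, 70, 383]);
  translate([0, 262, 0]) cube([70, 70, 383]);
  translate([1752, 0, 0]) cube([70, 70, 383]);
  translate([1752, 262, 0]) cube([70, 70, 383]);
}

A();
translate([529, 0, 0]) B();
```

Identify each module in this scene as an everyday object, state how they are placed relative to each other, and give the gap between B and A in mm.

A is a stool. B is a bench. The bench is on the floor beside the stool on its +x side. The gap between the bench and the stool is 270 mm.

The bench's nearest face is 270 mm from the stool's +x face.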